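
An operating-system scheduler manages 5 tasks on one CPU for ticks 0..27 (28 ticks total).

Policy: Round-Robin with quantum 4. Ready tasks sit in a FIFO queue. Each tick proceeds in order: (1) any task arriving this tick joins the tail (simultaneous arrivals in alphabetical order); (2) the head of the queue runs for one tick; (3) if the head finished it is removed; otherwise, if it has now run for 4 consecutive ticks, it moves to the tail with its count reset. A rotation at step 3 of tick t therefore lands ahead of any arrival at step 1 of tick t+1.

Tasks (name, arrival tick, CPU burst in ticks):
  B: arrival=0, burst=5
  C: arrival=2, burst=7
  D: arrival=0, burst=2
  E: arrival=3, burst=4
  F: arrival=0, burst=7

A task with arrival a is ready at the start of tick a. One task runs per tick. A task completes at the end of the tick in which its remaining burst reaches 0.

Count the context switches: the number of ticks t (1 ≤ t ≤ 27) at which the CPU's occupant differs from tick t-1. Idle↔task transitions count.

context switches = 8

t=0: queue=[B,D,F] q_used=0 → run B
t=1: queue=[B,D,F] q_used=1 → run B
t=2: queue=[B,D,F,C] q_used=2 → run B
t=3: queue=[B,D,F,C,E] q_used=3 → run B
t=4: queue=[D,F,C,E,B] q_used=0 → run D
t=5: queue=[D,F,C,E,B] q_used=1 → run D
t=6: queue=[F,C,E,B] q_used=0 → run F
t=7: queue=[F,C,E,B] q_used=1 → run F
t=8: queue=[F,C,E,B] q_used=2 → run F
t=9: queue=[F,C,E,B] q_used=3 → run F
t=10: queue=[C,E,B,F] q_used=0 → run C
t=11: queue=[C,E,B,F] q_used=1 → run C
t=12: queue=[C,E,B,F] q_used=2 → run C
t=13: queue=[C,E,B,F] q_used=3 → run C
t=14: queue=[E,B,F,C] q_used=0 → run E
t=15: queue=[E,B,F,C] q_used=1 → run E
t=16: queue=[E,B,F,C] q_used=2 → run E
t=17: queue=[E,B,F,C] q_used=3 → run E
t=18: queue=[B,F,C] q_used=0 → run B
t=19: queue=[F,C] q_used=0 → run F
t=20: queue=[F,C] q_used=1 → run F
t=21: queue=[F,C] q_used=2 → run F
t=22: queue=[C] q_used=0 → run C
t=23: queue=[C] q_used=1 → run C
t=24: queue=[C] q_used=2 → run C
t=25: (idle)
t=26: (idle)
t=27: (idle)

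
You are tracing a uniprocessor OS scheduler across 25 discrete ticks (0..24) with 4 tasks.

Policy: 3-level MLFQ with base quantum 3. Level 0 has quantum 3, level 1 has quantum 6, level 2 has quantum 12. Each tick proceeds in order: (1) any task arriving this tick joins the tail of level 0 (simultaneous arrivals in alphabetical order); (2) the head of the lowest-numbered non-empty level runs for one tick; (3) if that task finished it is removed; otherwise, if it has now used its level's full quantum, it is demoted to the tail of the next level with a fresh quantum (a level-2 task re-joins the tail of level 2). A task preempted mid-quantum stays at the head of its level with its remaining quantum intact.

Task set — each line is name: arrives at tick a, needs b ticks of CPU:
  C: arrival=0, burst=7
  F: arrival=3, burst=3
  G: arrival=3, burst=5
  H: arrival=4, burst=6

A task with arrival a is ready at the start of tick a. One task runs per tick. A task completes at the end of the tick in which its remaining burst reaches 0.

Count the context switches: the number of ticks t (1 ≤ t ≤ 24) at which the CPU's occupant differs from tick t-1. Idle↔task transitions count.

t=0: L0/L1/L2 = C/-/- → run C
t=1: L0/L1/L2 = C/-/- → run C
t=2: L0/L1/L2 = C/-/- → run C
t=3: L0/L1/L2 = FG/C/- → run F
t=4: L0/L1/L2 = FGH/C/- → run F
t=5: L0/L1/L2 = FGH/C/- → run F
t=6: L0/L1/L2 = GH/C/- → run G
t=7: L0/L1/L2 = GH/C/- → run G
t=8: L0/L1/L2 = GH/C/- → run G
t=9: L0/L1/L2 = H/CG/- → run H
t=10: L0/L1/L2 = H/CG/- → run H
t=11: L0/L1/L2 = H/CG/- → run H
t=12: L0/L1/L2 = -/CGH/- → run C
t=13: L0/L1/L2 = -/CGH/- → run C
t=14: L0/L1/L2 = -/CGH/- → run C
t=15: L0/L1/L2 = -/CGH/- → run C
t=16: L0/L1/L2 = -/GH/- → run G
t=17: L0/L1/L2 = -/GH/- → run G
t=18: L0/L1/L2 = -/H/- → run H
t=19: L0/L1/L2 = -/H/- → run H
t=20: L0/L1/L2 = -/H/- → run H
t=21: (idle)
t=22: (idle)
t=23: (idle)
t=24: (idle)

context switches = 7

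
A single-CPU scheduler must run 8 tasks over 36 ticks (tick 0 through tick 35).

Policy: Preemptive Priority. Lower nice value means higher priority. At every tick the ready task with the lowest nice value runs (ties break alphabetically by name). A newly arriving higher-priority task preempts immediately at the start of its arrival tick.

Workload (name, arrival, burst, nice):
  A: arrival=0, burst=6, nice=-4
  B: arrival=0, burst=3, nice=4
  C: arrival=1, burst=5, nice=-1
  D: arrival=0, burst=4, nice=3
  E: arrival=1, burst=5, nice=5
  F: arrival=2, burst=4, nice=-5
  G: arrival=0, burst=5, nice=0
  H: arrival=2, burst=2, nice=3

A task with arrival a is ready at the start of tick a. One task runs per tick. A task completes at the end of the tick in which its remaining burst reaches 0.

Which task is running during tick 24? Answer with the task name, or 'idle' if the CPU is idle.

t=0: ready={A,B,D,G} → run A
t=1: ready={A,B,C,D,E,G} → run A
t=2: ready={A,B,C,D,E,F,G,H} → run F
t=3: ready={A,B,C,D,E,F,G,H} → run F
t=4: ready={A,B,C,D,E,F,G,H} → run F
t=5: ready={A,B,C,D,E,F,G,H} → run F
t=6: ready={A,B,C,D,E,G,H} → run A
t=7: ready={A,B,C,D,E,G,H} → run A
t=8: ready={A,B,C,D,E,G,H} → run A
t=9: ready={A,B,C,D,E,G,H} → run A
t=10: ready={B,C,D,E,G,H} → run C
t=11: ready={B,C,D,E,G,H} → run C
t=12: ready={B,C,D,E,G,H} → run C
t=13: ready={B,C,D,E,G,H} → run C
t=14: ready={B,C,D,E,G,H} → run C
t=15: ready={B,D,E,G,H} → run G
t=16: ready={B,D,E,G,H} → run G
t=17: ready={B,D,E,G,H} → run G
t=18: ready={B,D,E,G,H} → run G
t=19: ready={B,D,E,G,H} → run G
t=20: ready={B,D,E,H} → run D
t=21: ready={B,D,E,H} → run D
t=22: ready={B,D,E,H} → run D
t=23: ready={B,D,E,H} → run D
t=24: ready={B,E,H} → run H
t=25: ready={B,E,H} → run H
t=26: ready={B,E} → run B
t=27: ready={B,E} → run B
t=28: ready={B,E} → run B
t=29: ready={E} → run E
t=30: ready={E} → run E
t=31: ready={E} → run E
t=32: ready={E} → run E
t=33: ready={E} → run E
t=34: (idle)
t=35: (idle)

running at tick 24 = H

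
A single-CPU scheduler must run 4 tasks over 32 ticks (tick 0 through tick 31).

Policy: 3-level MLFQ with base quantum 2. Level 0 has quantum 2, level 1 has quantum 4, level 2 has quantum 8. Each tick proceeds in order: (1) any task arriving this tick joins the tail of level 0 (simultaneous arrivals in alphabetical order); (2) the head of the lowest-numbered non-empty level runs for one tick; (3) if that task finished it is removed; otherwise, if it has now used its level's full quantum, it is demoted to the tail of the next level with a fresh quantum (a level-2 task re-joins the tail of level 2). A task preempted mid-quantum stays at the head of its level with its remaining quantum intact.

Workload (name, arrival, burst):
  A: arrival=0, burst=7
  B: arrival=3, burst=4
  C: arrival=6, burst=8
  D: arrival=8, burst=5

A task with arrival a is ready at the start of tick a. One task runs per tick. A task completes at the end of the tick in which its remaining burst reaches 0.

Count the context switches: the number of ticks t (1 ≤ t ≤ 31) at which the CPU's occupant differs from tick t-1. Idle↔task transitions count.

context switches = 11

t=0: L0/L1/L2 = A/-/- → run A
t=1: L0/L1/L2 = A/-/- → run A
t=2: L0/L1/L2 = -/A/- → run A
t=3: L0/L1/L2 = B/A/- → run B
t=4: L0/L1/L2 = B/A/- → run B
t=5: L0/L1/L2 = -/AB/- → run A
t=6: L0/L1/L2 = C/AB/- → run C
t=7: L0/L1/L2 = C/AB/- → run C
t=8: L0/L1/L2 = D/ABC/- → run D
t=9: L0/L1/L2 = D/ABC/- → run D
t=10: L0/L1/L2 = -/ABCD/- → run A
t=11: L0/L1/L2 = -/ABCD/- → run A
t=12: L0/L1/L2 = -/BCD/A → run B
t=13: L0/L1/L2 = -/BCD/A → run B
t=14: L0/L1/L2 = -/CD/A → run C
t=15: L0/L1/L2 = -/CD/A → run C
t=16: L0/L1/L2 = -/CD/A → run C
t=17: L0/L1/L2 = -/CD/A → run C
t=18: L0/L1/L2 = -/D/AC → run D
t=19: L0/L1/L2 = -/D/AC → run D
t=20: L0/L1/L2 = -/D/AC → run D
t=21: L0/L1/L2 = -/-/AC → run A
t=22: L0/L1/L2 = -/-/C → run C
t=23: L0/L1/L2 = -/-/C → run C
t=24: (idle)
t=25: (idle)
t=26: (idle)
t=27: (idle)
t=28: (idle)
t=29: (idle)
t=30: (idle)
t=31: (idle)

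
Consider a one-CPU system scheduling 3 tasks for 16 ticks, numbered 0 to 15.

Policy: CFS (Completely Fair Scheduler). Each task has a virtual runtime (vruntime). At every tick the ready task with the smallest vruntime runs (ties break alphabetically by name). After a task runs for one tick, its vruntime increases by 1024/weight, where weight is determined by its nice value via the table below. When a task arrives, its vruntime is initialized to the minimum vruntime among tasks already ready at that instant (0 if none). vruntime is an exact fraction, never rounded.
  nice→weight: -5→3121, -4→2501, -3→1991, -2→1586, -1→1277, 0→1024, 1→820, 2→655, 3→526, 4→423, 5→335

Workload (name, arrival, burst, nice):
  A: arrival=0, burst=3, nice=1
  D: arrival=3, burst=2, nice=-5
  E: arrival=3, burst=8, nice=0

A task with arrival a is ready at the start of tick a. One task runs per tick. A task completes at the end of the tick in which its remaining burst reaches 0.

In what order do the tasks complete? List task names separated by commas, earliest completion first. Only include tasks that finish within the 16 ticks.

t=0: vr[A=0] → run A
t=1: vr[A=256/205] → run A
t=2: vr[A=512/205] → run A
t=3: vr[D=0 E=0] → run D
t=4: vr[D=1024/3121 E=0] → run E
t=5: vr[D=1024/3121 E=1] → run D
t=6: vr[E=1] → run E
t=7: vr[E=2] → run E
t=8: vr[E=3] → run E
t=9: vr[E=4] → run E
t=10: vr[E=5] → run E
t=11: vr[E=6] → run E
t=12: vr[E=7] → run E
t=13: (idle)
t=14: (idle)
t=15: (idle)

completion order = A, D, E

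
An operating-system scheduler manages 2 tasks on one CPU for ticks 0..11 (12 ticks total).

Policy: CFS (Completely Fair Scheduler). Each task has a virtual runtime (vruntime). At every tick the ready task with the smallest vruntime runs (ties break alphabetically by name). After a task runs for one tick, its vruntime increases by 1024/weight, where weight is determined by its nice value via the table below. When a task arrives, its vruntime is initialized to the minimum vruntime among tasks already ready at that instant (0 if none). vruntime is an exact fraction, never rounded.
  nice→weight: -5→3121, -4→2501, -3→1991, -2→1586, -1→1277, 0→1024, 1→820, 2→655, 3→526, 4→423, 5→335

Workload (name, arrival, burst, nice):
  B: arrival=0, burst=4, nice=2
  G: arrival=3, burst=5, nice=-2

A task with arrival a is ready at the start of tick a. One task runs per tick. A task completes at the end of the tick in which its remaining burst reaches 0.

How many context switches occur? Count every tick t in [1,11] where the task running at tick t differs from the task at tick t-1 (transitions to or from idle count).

t=0: vr[B=0] → run B
t=1: vr[B=1024/655] → run B
t=2: vr[B=2048/655] → run B
t=3: vr[B=3072/655 G=3072/655] → run B
t=4: vr[G=3072/655] → run G
t=5: vr[G=2771456/519415] → run G
t=6: vr[G=3106816/519415] → run G
t=7: vr[G=3442176/519415] → run G
t=8: vr[G=3777536/519415] → run G
t=9: (idle)
t=10: (idle)
t=11: (idle)

context switches = 2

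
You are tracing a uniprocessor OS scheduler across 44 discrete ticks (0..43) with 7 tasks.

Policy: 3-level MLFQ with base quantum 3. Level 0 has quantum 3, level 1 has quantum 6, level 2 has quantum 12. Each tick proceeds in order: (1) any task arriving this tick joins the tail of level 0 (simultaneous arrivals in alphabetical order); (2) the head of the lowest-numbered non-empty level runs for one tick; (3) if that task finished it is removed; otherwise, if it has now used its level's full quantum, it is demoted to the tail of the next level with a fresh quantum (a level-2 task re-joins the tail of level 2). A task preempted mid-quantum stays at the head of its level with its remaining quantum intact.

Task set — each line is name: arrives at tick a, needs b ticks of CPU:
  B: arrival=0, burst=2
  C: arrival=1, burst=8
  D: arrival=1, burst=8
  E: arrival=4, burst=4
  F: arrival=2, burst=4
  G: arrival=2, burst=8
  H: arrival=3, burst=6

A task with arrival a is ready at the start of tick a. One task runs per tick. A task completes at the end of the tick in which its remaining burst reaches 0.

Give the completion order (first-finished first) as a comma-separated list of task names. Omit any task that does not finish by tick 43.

t=0: L0/L1/L2 = B/-/- → run B
t=1: L0/L1/L2 = BCD/-/- → run B
t=2: L0/L1/L2 = CDFG/-/- → run C
t=3: L0/L1/L2 = CDFGH/-/- → run C
t=4: L0/L1/L2 = CDFGHE/-/- → run C
t=5: L0/L1/L2 = DFGHE/C/- → run D
t=6: L0/L1/L2 = DFGHE/C/- → run D
t=7: L0/L1/L2 = DFGHE/C/- → run D
t=8: L0/L1/L2 = FGHE/CD/- → run F
t=9: L0/L1/L2 = FGHE/CD/- → run F
t=10: L0/L1/L2 = FGHE/CD/- → run F
t=11: L0/L1/L2 = GHE/CDF/- → run G
t=12: L0/L1/L2 = GHE/CDF/- → run G
t=13: L0/L1/L2 = GHE/CDF/- → run G
t=14: L0/L1/L2 = HE/CDFG/- → run H
t=15: L0/L1/L2 = HE/CDFG/- → run H
t=16: L0/L1/L2 = HE/CDFG/- → run H
t=17: L0/L1/L2 = E/CDFGH/- → run E
t=18: L0/L1/L2 = E/CDFGH/- → run E
t=19: L0/L1/L2 = E/CDFGH/- → run E
t=20: L0/L1/L2 = -/CDFGHE/- → run C
t=21: L0/L1/L2 = -/CDFGHE/- → run C
t=22: L0/L1/L2 = -/CDFGHE/- → run C
t=23: L0/L1/L2 = -/CDFGHE/- → run C
t=24: L0/L1/L2 = -/CDFGHE/- → run C
t=25: L0/L1/L2 = -/DFGHE/- → run D
t=26: L0/L1/L2 = -/DFGHE/- → run D
t=27: L0/L1/L2 = -/DFGHE/- → run D
t=28: L0/L1/L2 = -/DFGHE/- → run D
t=29: L0/L1/L2 = -/DFGHE/- → run D
t=30: L0/L1/L2 = -/FGHE/- → run F
t=31: L0/L1/L2 = -/GHE/- → run G
t=32: L0/L1/L2 = -/GHE/- → run G
t=33: L0/L1/L2 = -/GHE/- → run G
t=34: L0/L1/L2 = -/GHE/- → run G
t=35: L0/L1/L2 = -/GHE/- → run G
t=36: L0/L1/L2 = -/HE/- → run H
t=37: L0/L1/L2 = -/HE/- → run H
t=38: L0/L1/L2 = -/HE/- → run H
t=39: L0/L1/L2 = -/E/- → run E
t=40: (idle)
t=41: (idle)
t=42: (idle)
t=43: (idle)

completion order = B, C, D, F, G, H, E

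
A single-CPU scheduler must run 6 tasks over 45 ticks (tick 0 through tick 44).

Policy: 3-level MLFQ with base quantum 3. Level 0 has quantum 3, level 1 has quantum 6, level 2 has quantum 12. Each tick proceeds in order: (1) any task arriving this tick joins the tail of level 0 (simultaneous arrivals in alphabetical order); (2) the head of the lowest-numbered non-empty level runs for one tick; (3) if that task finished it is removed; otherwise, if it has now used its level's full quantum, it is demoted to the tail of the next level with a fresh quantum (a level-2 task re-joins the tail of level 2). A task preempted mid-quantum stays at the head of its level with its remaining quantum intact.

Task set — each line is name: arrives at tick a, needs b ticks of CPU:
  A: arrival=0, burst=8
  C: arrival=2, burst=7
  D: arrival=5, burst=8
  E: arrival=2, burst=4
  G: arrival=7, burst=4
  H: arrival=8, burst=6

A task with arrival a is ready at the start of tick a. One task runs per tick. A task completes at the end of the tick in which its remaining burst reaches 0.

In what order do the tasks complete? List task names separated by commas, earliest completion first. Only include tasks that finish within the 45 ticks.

t=0: L0/L1/L2 = A/-/- → run A
t=1: L0/L1/L2 = A/-/- → run A
t=2: L0/L1/L2 = ACE/-/- → run A
t=3: L0/L1/L2 = CE/A/- → run C
t=4: L0/L1/L2 = CE/A/- → run C
t=5: L0/L1/L2 = CED/A/- → run C
t=6: L0/L1/L2 = ED/AC/- → run E
t=7: L0/L1/L2 = EDG/AC/- → run E
t=8: L0/L1/L2 = EDGH/AC/- → run E
t=9: L0/L1/L2 = DGH/ACE/- → run D
t=10: L0/L1/L2 = DGH/ACE/- → run D
t=11: L0/L1/L2 = DGH/ACE/- → run D
t=12: L0/L1/L2 = GH/ACED/- → run G
t=13: L0/L1/L2 = GH/ACED/- → run G
t=14: L0/L1/L2 = GH/ACED/- → run G
t=15: L0/L1/L2 = H/ACEDG/- → run H
t=16: L0/L1/L2 = H/ACEDG/- → run H
t=17: L0/L1/L2 = H/ACEDG/- → run H
t=18: L0/L1/L2 = -/ACEDGH/- → run A
t=19: L0/L1/L2 = -/ACEDGH/- → run A
t=20: L0/L1/L2 = -/ACEDGH/- → run A
t=21: L0/L1/L2 = -/ACEDGH/- → run A
t=22: L0/L1/L2 = -/ACEDGH/- → run A
t=23: L0/L1/L2 = -/CEDGH/- → run C
t=24: L0/L1/L2 = -/CEDGH/- → run C
t=25: L0/L1/L2 = -/CEDGH/- → run C
t=26: L0/L1/L2 = -/CEDGH/- → run C
t=27: L0/L1/L2 = -/EDGH/- → run E
t=28: L0/L1/L2 = -/DGH/- → run D
t=29: L0/L1/L2 = -/DGH/- → run D
t=30: L0/L1/L2 = -/DGH/- → run D
t=31: L0/L1/L2 = -/DGH/- → run D
t=32: L0/L1/L2 = -/DGH/- → run D
t=33: L0/L1/L2 = -/GH/- → run G
t=34: L0/L1/L2 = -/H/- → run H
t=35: L0/L1/L2 = -/H/- → run H
t=36: L0/L1/L2 = -/H/- → run H
t=37: (idle)
t=38: (idle)
t=39: (idle)
t=40: (idle)
t=41: (idle)
t=42: (idle)
t=43: (idle)
t=44: (idle)

completion order = A, C, E, D, G, H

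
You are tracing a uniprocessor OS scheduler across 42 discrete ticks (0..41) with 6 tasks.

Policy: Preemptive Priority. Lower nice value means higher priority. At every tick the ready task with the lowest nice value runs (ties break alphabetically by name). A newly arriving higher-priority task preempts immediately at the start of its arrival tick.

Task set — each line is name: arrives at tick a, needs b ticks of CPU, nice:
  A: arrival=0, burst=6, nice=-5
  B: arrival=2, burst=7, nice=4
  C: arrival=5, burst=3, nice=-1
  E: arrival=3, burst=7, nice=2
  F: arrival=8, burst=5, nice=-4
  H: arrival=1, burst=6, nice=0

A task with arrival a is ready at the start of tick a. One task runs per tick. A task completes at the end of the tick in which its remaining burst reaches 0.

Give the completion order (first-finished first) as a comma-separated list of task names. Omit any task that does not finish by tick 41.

t=0: ready={A} → run A
t=1: ready={A,H} → run A
t=2: ready={A,B,H} → run A
t=3: ready={A,B,E,H} → run A
t=4: ready={A,B,E,H} → run A
t=5: ready={A,B,C,E,H} → run A
t=6: ready={B,C,E,H} → run C
t=7: ready={B,C,E,H} → run C
t=8: ready={B,C,E,F,H} → run F
t=9: ready={B,C,E,F,H} → run F
t=10: ready={B,C,E,F,H} → run F
t=11: ready={B,C,E,F,H} → run F
t=12: ready={B,C,E,F,H} → run F
t=13: ready={B,C,E,H} → run C
t=14: ready={B,E,H} → run H
t=15: ready={B,E,H} → run H
t=16: ready={B,E,H} → run H
t=17: ready={B,E,H} → run H
t=18: ready={B,E,H} → run H
t=19: ready={B,E,H} → run H
t=20: ready={B,E} → run E
t=21: ready={B,E} → run E
t=22: ready={B,E} → run E
t=23: ready={B,E} → run E
t=24: ready={B,E} → run E
t=25: ready={B,E} → run E
t=26: ready={B,E} → run E
t=27: ready={B} → run B
t=28: ready={B} → run B
t=29: ready={B} → run B
t=30: ready={B} → run B
t=31: ready={B} → run B
t=32: ready={B} → run B
t=33: ready={B} → run B
t=34: (idle)
t=35: (idle)
t=36: (idle)
t=37: (idle)
t=38: (idle)
t=39: (idle)
t=40: (idle)
t=41: (idle)

completion order = A, F, C, H, E, B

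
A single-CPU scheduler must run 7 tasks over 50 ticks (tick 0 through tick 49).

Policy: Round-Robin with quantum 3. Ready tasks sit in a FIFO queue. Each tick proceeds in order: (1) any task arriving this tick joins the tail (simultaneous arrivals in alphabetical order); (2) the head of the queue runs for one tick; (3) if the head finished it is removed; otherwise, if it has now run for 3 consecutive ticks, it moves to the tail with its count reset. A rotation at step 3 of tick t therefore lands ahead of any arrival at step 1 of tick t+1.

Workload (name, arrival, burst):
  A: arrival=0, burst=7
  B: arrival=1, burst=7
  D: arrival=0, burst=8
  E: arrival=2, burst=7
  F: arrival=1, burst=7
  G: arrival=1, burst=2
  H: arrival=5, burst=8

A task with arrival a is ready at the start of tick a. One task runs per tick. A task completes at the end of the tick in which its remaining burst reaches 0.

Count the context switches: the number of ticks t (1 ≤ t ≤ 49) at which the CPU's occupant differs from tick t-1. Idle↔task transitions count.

context switches = 19

t=0: queue=[A,D] q_used=0 → run A
t=1: queue=[A,D,B,F,G] q_used=1 → run A
t=2: queue=[A,D,B,F,G,E] q_used=2 → run A
t=3: queue=[D,B,F,G,E,A] q_used=0 → run D
t=4: queue=[D,B,F,G,E,A] q_used=1 → run D
t=5: queue=[D,B,F,G,E,A,H] q_used=2 → run D
t=6: queue=[B,F,G,E,A,H,D] q_used=0 → run B
t=7: queue=[B,F,G,E,A,H,D] q_used=1 → run B
t=8: queue=[B,F,G,E,A,H,D] q_used=2 → run B
t=9: queue=[F,G,E,A,H,D,B] q_used=0 → run F
t=10: queue=[F,G,E,A,H,D,B] q_used=1 → run F
t=11: queue=[F,G,E,A,H,D,B] q_used=2 → run F
t=12: queue=[G,E,A,H,D,B,F] q_used=0 → run G
t=13: queue=[G,E,A,H,D,B,F] q_used=1 → run G
t=14: queue=[E,A,H,D,B,F] q_used=0 → run E
t=15: queue=[E,A,H,D,B,F] q_used=1 → run E
t=16: queue=[E,A,H,D,B,F] q_used=2 → run E
t=17: queue=[A,H,D,B,F,E] q_used=0 → run A
t=18: queue=[A,H,D,B,F,E] q_used=1 → run A
t=19: queue=[A,H,D,B,F,E] q_used=2 → run A
t=20: queue=[H,D,B,F,E,A] q_used=0 → run H
t=21: queue=[H,D,B,F,E,A] q_used=1 → run H
t=22: queue=[H,D,B,F,E,A] q_used=2 → run H
t=23: queue=[D,B,F,E,A,H] q_used=0 → run D
t=24: queue=[D,B,F,E,A,H] q_used=1 → run D
t=25: queue=[D,B,F,E,A,H] q_used=2 → run D
t=26: queue=[B,F,E,A,H,D] q_used=0 → run B
t=27: queue=[B,F,E,A,H,D] q_used=1 → run B
t=28: queue=[B,F,E,A,H,D] q_used=2 → run B
t=29: queue=[F,E,A,H,D,B] q_used=0 → run F
t=30: queue=[F,E,A,H,D,B] q_used=1 → run F
t=31: queue=[F,E,A,H,D,B] q_used=2 → run F
t=32: queue=[E,A,H,D,B,F] q_used=0 → run E
t=33: queue=[E,A,H,D,B,F] q_used=1 → run E
t=34: queue=[E,A,H,D,B,F] q_used=2 → run E
t=35: queue=[A,H,D,B,F,E] q_used=0 → run A
t=36: queue=[H,D,B,F,E] q_used=0 → run H
t=37: queue=[H,D,B,F,E] q_used=1 → run H
t=38: queue=[H,D,B,F,E] q_used=2 → run H
t=39: queue=[D,B,F,E,H] q_used=0 → run D
t=40: queue=[D,B,F,E,H] q_used=1 → run D
t=41: queue=[B,F,E,H] q_used=0 → run B
t=42: queue=[F,E,H] q_used=0 → run F
t=43: queue=[E,H] q_used=0 → run E
t=44: queue=[H] q_used=0 → run H
t=45: queue=[H] q_used=1 → run H
t=46: (idle)
t=47: (idle)
t=48: (idle)
t=49: (idle)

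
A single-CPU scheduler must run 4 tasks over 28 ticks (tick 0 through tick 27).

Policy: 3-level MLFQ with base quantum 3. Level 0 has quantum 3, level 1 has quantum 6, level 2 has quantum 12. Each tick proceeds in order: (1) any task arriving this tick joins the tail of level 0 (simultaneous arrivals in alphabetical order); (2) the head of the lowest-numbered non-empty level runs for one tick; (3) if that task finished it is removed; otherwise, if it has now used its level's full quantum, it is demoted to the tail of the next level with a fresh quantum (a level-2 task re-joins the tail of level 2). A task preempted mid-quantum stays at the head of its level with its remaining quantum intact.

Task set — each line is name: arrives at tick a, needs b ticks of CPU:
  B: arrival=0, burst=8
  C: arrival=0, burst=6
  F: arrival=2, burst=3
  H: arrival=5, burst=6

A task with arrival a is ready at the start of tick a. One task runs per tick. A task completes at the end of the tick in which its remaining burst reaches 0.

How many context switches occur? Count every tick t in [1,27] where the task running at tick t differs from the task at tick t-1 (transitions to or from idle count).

context switches = 7

t=0: L0/L1/L2 = BC/-/- → run B
t=1: L0/L1/L2 = BC/-/- → run B
t=2: L0/L1/L2 = BCF/-/- → run B
t=3: L0/L1/L2 = CF/B/- → run C
t=4: L0/L1/L2 = CF/B/- → run C
t=5: L0/L1/L2 = CFH/B/- → run C
t=6: L0/L1/L2 = FH/BC/- → run F
t=7: L0/L1/L2 = FH/BC/- → run F
t=8: L0/L1/L2 = FH/BC/- → run F
t=9: L0/L1/L2 = H/BC/- → run H
t=10: L0/L1/L2 = H/BC/- → run H
t=11: L0/L1/L2 = H/BC/- → run H
t=12: L0/L1/L2 = -/BCH/- → run B
t=13: L0/L1/L2 = -/BCH/- → run B
t=14: L0/L1/L2 = -/BCH/- → run B
t=15: L0/L1/L2 = -/BCH/- → run B
t=16: L0/L1/L2 = -/BCH/- → run B
t=17: L0/L1/L2 = -/CH/- → run C
t=18: L0/L1/L2 = -/CH/- → run C
t=19: L0/L1/L2 = -/CH/- → run C
t=20: L0/L1/L2 = -/H/- → run H
t=21: L0/L1/L2 = -/H/- → run H
t=22: L0/L1/L2 = -/H/- → run H
t=23: (idle)
t=24: (idle)
t=25: (idle)
t=26: (idle)
t=27: (idle)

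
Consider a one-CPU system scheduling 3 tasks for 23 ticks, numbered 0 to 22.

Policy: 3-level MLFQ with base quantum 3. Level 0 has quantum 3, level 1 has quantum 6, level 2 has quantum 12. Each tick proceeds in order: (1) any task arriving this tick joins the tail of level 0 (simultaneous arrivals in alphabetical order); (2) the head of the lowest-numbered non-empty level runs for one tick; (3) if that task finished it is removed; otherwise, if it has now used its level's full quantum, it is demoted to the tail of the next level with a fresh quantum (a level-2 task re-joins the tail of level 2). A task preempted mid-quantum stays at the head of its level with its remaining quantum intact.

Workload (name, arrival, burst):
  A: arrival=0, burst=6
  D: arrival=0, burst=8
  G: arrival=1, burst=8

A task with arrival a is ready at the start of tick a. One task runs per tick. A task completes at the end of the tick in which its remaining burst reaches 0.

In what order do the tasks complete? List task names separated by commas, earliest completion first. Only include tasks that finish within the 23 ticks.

t=0: L0/L1/L2 = AD/-/- → run A
t=1: L0/L1/L2 = ADG/-/- → run A
t=2: L0/L1/L2 = ADG/-/- → run A
t=3: L0/L1/L2 = DG/A/- → run D
t=4: L0/L1/L2 = DG/A/- → run D
t=5: L0/L1/L2 = DG/A/- → run D
t=6: L0/L1/L2 = G/AD/- → run G
t=7: L0/L1/L2 = G/AD/- → run G
t=8: L0/L1/L2 = G/AD/- → run G
t=9: L0/L1/L2 = -/ADG/- → run A
t=10: L0/L1/L2 = -/ADG/- → run A
t=11: L0/L1/L2 = -/ADG/- → run A
t=12: L0/L1/L2 = -/DG/- → run D
t=13: L0/L1/L2 = -/DG/- → run D
t=14: L0/L1/L2 = -/DG/- → run D
t=15: L0/L1/L2 = -/DG/- → run D
t=16: L0/L1/L2 = -/DG/- → run D
t=17: L0/L1/L2 = -/G/- → run G
t=18: L0/L1/L2 = -/G/- → run G
t=19: L0/L1/L2 = -/G/- → run G
t=20: L0/L1/L2 = -/G/- → run G
t=21: L0/L1/L2 = -/G/- → run G
t=22: (idle)

completion order = A, D, G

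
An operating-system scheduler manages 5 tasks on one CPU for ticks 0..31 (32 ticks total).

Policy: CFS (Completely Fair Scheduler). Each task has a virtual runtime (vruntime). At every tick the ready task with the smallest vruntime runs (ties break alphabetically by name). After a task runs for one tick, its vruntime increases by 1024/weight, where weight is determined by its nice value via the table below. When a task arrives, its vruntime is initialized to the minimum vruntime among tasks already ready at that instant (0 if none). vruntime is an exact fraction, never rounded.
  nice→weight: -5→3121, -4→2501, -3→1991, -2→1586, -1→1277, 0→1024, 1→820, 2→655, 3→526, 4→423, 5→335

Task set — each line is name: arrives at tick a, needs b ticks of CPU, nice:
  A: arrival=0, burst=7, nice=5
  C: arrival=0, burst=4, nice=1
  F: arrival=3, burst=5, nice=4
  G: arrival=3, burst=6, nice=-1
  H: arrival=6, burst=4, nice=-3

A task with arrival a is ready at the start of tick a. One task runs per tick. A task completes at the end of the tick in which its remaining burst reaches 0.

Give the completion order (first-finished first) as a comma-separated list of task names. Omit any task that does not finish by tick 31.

t=0: vr[A=0 C=0] → run A
t=1: vr[A=1024/335 C=0] → run C
t=2: vr[A=1024/335 C=256/205] → run C
t=3: vr[A=1024/335 C=512/205 F=512/205 G=512/205] → run C
t=4: vr[A=1024/335 C=768/205 F=512/205 G=512/205] → run F
t=5: vr[A=1024/335 C=768/205 F=426496/86715 G=512/205] → run G
t=6: vr[A=1024/335 C=768/205 F=426496/86715 G=863744/261785 H=1024/335] → run A
t=7: vr[A=2048/335 C=768/205 F=426496/86715 G=863744/261785 H=1024/335] → run H
t=8: vr[A=2048/335 C=768/205 F=426496/86715 G=863744/261785 H=2381824/666985] → run G
t=9: vr[A=2048/335 C=768/205 F=426496/86715 G=1073664/261785 H=2381824/666985] → run H
t=10: vr[A=2048/335 C=768/205 F=426496/86715 G=1073664/261785 H=2724864/666985] → run C
t=11: vr[A=2048/335 F=426496/86715 G=1073664/261785 H=2724864/666985] → run H
t=12: vr[A=2048/335 F=426496/86715 G=1073664/261785 H=3067904/666985] → run G
t=13: vr[A=2048/335 F=426496/86715 G=1283584/261785 H=3067904/666985] → run H
t=14: vr[A=2048/335 F=426496/86715 G=1283584/261785] → run G
t=15: vr[A=2048/335 F=426496/86715 G=1493504/261785] → run F
t=16: vr[A=2048/335 F=636416/86715 G=1493504/261785] → run G
t=17: vr[A=2048/335 F=636416/86715 G=1703424/261785] → run A
t=18: vr[A=3072/335 F=636416/86715 G=1703424/261785] → run G
t=19: vr[A=3072/335 F=636416/86715] → run F
t=20: vr[A=3072/335 F=282112/28905] → run A
t=21: vr[A=4096/335 F=282112/28905] → run F
t=22: vr[A=4096/335 F=1056256/86715] → run F
t=23: vr[A=4096/335] → run A
t=24: vr[A=1024/67] → run A
t=25: vr[A=6144/335] → run A
t=26: (idle)
t=27: (idle)
t=28: (idle)
t=29: (idle)
t=30: (idle)
t=31: (idle)

completion order = C, H, G, F, A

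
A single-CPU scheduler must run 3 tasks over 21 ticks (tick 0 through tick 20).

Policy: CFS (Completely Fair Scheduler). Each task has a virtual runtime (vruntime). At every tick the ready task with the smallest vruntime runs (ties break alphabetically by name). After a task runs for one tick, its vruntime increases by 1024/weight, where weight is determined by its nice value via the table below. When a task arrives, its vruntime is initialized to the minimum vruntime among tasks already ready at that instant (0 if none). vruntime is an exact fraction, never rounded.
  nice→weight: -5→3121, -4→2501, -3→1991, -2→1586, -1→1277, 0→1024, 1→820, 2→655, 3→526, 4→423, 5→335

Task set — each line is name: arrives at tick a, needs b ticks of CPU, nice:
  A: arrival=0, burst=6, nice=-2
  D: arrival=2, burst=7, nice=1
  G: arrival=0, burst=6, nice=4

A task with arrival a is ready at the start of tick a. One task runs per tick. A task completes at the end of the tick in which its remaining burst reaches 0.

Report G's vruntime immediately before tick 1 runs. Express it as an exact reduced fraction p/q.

vruntime(G, start of tick 1) = 0/1

t=0: vr[A=0 G=0] → run A
t=1: vr[A=512/793 G=0] → run G
t=2: vr[A=512/793 D=512/793 G=1024/423] → run A
t=3: vr[A=1024/793 D=512/793 G=1024/423] → run D
t=4: vr[A=1024/793 D=307968/162565 G=1024/423] → run A
t=5: vr[A=1536/793 D=307968/162565 G=1024/423] → run D
t=6: vr[A=1536/793 D=510976/162565 G=1024/423] → run A
t=7: vr[A=2048/793 D=510976/162565 G=1024/423] → run G
t=8: vr[A=2048/793 D=510976/162565 G=2048/423] → run A
t=9: vr[A=2560/793 D=510976/162565 G=2048/423] → run D
t=10: vr[A=2560/793 D=713984/162565 G=2048/423] → run A
t=11: vr[D=713984/162565 G=2048/423] → run D
t=12: vr[D=916992/162565 G=2048/423] → run G
t=13: vr[D=916992/162565 G=1024/141] → run D
t=14: vr[D=224000/32513 G=1024/141] → run D
t=15: vr[D=1323008/162565 G=1024/141] → run G
t=16: vr[D=1323008/162565 G=4096/423] → run D
t=17: vr[G=4096/423] → run G
t=18: vr[G=5120/423] → run G
t=19: (idle)
t=20: (idle)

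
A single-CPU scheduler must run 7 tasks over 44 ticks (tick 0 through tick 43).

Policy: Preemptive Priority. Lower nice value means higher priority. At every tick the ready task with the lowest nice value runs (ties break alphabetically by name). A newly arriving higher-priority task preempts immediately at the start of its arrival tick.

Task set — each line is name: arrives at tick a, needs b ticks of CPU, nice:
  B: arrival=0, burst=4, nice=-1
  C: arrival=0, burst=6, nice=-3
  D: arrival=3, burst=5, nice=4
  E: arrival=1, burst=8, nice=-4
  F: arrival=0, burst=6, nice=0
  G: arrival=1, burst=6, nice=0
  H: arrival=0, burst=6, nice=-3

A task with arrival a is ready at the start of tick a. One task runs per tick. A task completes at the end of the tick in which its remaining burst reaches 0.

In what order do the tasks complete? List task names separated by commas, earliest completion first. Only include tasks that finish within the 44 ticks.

completion order = E, C, H, B, F, G, D

t=0: ready={B,C,F,H} → run C
t=1: ready={B,C,E,F,G,H} → run E
t=2: ready={B,C,E,F,G,H} → run E
t=3: ready={B,C,D,E,F,G,H} → run E
t=4: ready={B,C,D,E,F,G,H} → run E
t=5: ready={B,C,D,E,F,G,H} → run E
t=6: ready={B,C,D,E,F,G,H} → run E
t=7: ready={B,C,D,E,F,G,H} → run E
t=8: ready={B,C,D,E,F,G,H} → run E
t=9: ready={B,C,D,F,G,H} → run C
t=10: ready={B,C,D,F,G,H} → run C
t=11: ready={B,C,D,F,G,H} → run C
t=12: ready={B,C,D,F,G,H} → run C
t=13: ready={B,C,D,F,G,H} → run C
t=14: ready={B,D,F,G,H} → run H
t=15: ready={B,D,F,G,H} → run H
t=16: ready={B,D,F,G,H} → run H
t=17: ready={B,D,F,G,H} → run H
t=18: ready={B,D,F,G,H} → run H
t=19: ready={B,D,F,G,H} → run H
t=20: ready={B,D,F,G} → run B
t=21: ready={B,D,F,G} → run B
t=22: ready={B,D,F,G} → run B
t=23: ready={B,D,F,G} → run B
t=24: ready={D,F,G} → run F
t=25: ready={D,F,G} → run F
t=26: ready={D,F,G} → run F
t=27: ready={D,F,G} → run F
t=28: ready={D,F,G} → run F
t=29: ready={D,F,G} → run F
t=30: ready={D,G} → run G
t=31: ready={D,G} → run G
t=32: ready={D,G} → run G
t=33: ready={D,G} → run G
t=34: ready={D,G} → run G
t=35: ready={D,G} → run G
t=36: ready={D} → run D
t=37: ready={D} → run D
t=38: ready={D} → run D
t=39: ready={D} → run D
t=40: ready={D} → run D
t=41: (idle)
t=42: (idle)
t=43: (idle)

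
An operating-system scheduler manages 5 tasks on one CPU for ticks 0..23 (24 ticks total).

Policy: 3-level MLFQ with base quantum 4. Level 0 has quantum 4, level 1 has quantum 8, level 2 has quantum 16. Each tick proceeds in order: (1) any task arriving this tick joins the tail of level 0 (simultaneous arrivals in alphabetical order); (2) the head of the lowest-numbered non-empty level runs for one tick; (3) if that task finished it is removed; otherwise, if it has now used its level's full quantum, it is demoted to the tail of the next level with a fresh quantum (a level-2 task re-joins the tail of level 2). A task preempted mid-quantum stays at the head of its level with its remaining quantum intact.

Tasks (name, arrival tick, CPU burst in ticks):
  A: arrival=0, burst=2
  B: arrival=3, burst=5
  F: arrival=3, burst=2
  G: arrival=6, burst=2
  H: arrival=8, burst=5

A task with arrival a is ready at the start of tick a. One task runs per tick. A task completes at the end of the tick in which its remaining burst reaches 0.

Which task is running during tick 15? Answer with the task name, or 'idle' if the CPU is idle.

t=0: L0/L1/L2 = A/-/- → run A
t=1: L0/L1/L2 = A/-/- → run A
t=2: (idle)
t=3: L0/L1/L2 = BF/-/- → run B
t=4: L0/L1/L2 = BF/-/- → run B
t=5: L0/L1/L2 = BF/-/- → run B
t=6: L0/L1/L2 = BFG/-/- → run B
t=7: L0/L1/L2 = FG/B/- → run F
t=8: L0/L1/L2 = FGH/B/- → run F
t=9: L0/L1/L2 = GH/B/- → run G
t=10: L0/L1/L2 = GH/B/- → run G
t=11: L0/L1/L2 = H/B/- → run H
t=12: L0/L1/L2 = H/B/- → run H
t=13: L0/L1/L2 = H/B/- → run H
t=14: L0/L1/L2 = H/B/- → run H
t=15: L0/L1/L2 = -/BH/- → run B
t=16: L0/L1/L2 = -/H/- → run H
t=17: (idle)
t=18: (idle)
t=19: (idle)
t=20: (idle)
t=21: (idle)
t=22: (idle)
t=23: (idle)

running at tick 15 = B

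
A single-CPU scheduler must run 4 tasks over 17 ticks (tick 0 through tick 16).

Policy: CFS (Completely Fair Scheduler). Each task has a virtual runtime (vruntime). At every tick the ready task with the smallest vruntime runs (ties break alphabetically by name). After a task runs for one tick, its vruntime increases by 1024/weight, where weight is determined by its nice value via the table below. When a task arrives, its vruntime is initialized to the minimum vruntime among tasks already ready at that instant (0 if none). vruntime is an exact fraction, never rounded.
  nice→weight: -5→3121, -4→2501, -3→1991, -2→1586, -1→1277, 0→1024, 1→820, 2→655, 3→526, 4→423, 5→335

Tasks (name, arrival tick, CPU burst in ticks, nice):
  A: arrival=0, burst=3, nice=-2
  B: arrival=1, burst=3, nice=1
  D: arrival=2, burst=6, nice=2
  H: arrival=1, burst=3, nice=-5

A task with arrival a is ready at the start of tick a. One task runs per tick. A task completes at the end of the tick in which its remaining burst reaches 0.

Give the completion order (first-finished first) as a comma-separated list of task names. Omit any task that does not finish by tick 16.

completion order = A, H, B, D

t=0: vr[A=0] → run A
t=1: vr[A=512/793 B=512/793 H=512/793] → run A
t=2: vr[A=1024/793 B=512/793 D=512/793 H=512/793] → run B
t=3: vr[A=1024/793 B=307968/162565 D=512/793 H=512/793] → run D
t=4: vr[A=1024/793 B=307968/162565 D=1147392/519415 H=512/793] → run H
t=5: vr[A=1024/793 B=307968/162565 D=1147392/519415 H=2409984/2474953] → run H
t=6: vr[A=1024/793 B=307968/162565 D=1147392/519415 H=3222016/2474953] → run A
t=7: vr[B=307968/162565 D=1147392/519415 H=3222016/2474953] → run H
t=8: vr[B=307968/162565 D=1147392/519415] → run B
t=9: vr[B=510976/162565 D=1147392/519415] → run D
t=10: vr[B=510976/162565 D=1959424/519415] → run B
t=11: vr[D=1959424/519415] → run D
t=12: vr[D=2771456/519415] → run D
t=13: vr[D=3583488/519415] → run D
t=14: vr[D=879104/103883] → run D
t=15: (idle)
t=16: (idle)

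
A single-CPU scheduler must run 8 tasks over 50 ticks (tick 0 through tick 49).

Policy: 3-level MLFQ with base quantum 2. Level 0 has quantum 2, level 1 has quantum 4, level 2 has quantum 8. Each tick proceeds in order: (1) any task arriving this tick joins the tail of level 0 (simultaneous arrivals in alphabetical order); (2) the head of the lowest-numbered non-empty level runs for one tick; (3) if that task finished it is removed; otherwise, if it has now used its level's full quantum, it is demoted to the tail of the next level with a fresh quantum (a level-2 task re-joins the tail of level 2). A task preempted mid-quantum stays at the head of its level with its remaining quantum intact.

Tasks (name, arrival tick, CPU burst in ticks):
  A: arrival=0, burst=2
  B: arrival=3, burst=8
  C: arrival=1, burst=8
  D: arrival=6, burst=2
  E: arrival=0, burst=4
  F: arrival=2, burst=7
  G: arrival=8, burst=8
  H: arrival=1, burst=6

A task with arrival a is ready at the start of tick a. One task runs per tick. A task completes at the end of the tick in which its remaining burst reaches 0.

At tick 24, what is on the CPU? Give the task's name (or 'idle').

t=0: L0/L1/L2 = AE/-/- → run A
t=1: L0/L1/L2 = AECH/-/- → run A
t=2: L0/L1/L2 = ECHF/-/- → run E
t=3: L0/L1/L2 = ECHFB/-/- → run E
t=4: L0/L1/L2 = CHFB/E/- → run C
t=5: L0/L1/L2 = CHFB/E/- → run C
t=6: L0/L1/L2 = HFBD/EC/- → run H
t=7: L0/L1/L2 = HFBD/EC/- → run H
t=8: L0/L1/L2 = FBDG/ECH/- → run F
t=9: L0/L1/L2 = FBDG/ECH/- → run F
t=10: L0/L1/L2 = BDG/ECHF/- → run B
t=11: L0/L1/L2 = BDG/ECHF/- → run B
t=12: L0/L1/L2 = DG/ECHFB/- → run D
t=13: L0/L1/L2 = DG/ECHFB/- → run D
t=14: L0/L1/L2 = G/ECHFB/- → run G
t=15: L0/L1/L2 = G/ECHFB/- → run G
t=16: L0/L1/L2 = -/ECHFBG/- → run E
t=17: L0/L1/L2 = -/ECHFBG/- → run E
t=18: L0/L1/L2 = -/CHFBG/- → run C
t=19: L0/L1/L2 = -/CHFBG/- → run C
t=20: L0/L1/L2 = -/CHFBG/- → run C
t=21: L0/L1/L2 = -/CHFBG/- → run C
t=22: L0/L1/L2 = -/HFBG/C → run H
t=23: L0/L1/L2 = -/HFBG/C → run H
t=24: L0/L1/L2 = -/HFBG/C → run H
t=25: L0/L1/L2 = -/HFBG/C → run H
t=26: L0/L1/L2 = -/FBG/C → run F
t=27: L0/L1/L2 = -/FBG/C → run F
t=28: L0/L1/L2 = -/FBG/C → run F
t=29: L0/L1/L2 = -/FBG/C → run F
t=30: L0/L1/L2 = -/BG/CF → run B
t=31: L0/L1/L2 = -/BG/CF → run B
t=32: L0/L1/L2 = -/BG/CF → run B
t=33: L0/L1/L2 = -/BG/CF → run B
t=34: L0/L1/L2 = -/G/CFB → run G
t=35: L0/L1/L2 = -/G/CFB → run G
t=36: L0/L1/L2 = -/G/CFB → run G
t=37: L0/L1/L2 = -/G/CFB → run G
t=38: L0/L1/L2 = -/-/CFBG → run C
t=39: L0/L1/L2 = -/-/CFBG → run C
t=40: L0/L1/L2 = -/-/FBG → run F
t=41: L0/L1/L2 = -/-/BG → run B
t=42: L0/L1/L2 = -/-/BG → run B
t=43: L0/L1/L2 = -/-/G → run G
t=44: L0/L1/L2 = -/-/G → run G
t=45: (idle)
t=46: (idle)
t=47: (idle)
t=48: (idle)
t=49: (idle)

running at tick 24 = H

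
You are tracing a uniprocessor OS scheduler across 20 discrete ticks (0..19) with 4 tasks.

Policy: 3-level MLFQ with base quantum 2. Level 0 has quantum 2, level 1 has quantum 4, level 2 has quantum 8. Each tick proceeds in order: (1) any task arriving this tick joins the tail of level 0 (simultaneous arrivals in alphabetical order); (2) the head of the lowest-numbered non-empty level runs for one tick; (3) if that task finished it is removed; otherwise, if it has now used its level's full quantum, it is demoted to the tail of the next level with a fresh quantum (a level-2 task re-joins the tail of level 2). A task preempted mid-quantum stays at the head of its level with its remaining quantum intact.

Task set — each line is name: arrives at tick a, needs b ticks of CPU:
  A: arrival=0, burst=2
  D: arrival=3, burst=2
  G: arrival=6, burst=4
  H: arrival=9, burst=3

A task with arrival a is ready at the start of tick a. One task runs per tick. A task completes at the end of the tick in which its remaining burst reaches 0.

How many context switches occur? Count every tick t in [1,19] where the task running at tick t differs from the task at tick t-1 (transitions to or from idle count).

context switches = 8

t=0: L0/L1/L2 = A/-/- → run A
t=1: L0/L1/L2 = A/-/- → run A
t=2: (idle)
t=3: L0/L1/L2 = D/-/- → run D
t=4: L0/L1/L2 = D/-/- → run D
t=5: (idle)
t=6: L0/L1/L2 = G/-/- → run G
t=7: L0/L1/L2 = G/-/- → run G
t=8: L0/L1/L2 = -/G/- → run G
t=9: L0/L1/L2 = H/G/- → run H
t=10: L0/L1/L2 = H/G/- → run H
t=11: L0/L1/L2 = -/GH/- → run G
t=12: L0/L1/L2 = -/H/- → run H
t=13: (idle)
t=14: (idle)
t=15: (idle)
t=16: (idle)
t=17: (idle)
t=18: (idle)
t=19: (idle)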